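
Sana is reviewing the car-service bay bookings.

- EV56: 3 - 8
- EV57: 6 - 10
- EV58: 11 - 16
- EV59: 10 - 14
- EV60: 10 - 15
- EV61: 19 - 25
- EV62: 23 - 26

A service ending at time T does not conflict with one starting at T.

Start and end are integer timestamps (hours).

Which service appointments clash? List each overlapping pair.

Sorted by start: EV56, EV57, EV59, EV60, EV58, EV61, EV62.
EV57 starts before EV56 ends → EV56 and EV57 overlap.
EV59 starts after EV56 ends — done with EV56.
EV59 starts exactly when EV57 ends (back-to-back, no overlap) — done with EV57.
EV60 starts before EV59 ends → EV59 and EV60 overlap.
EV58 starts before EV59 ends → EV59 and EV58 overlap.
EV61 starts after EV59 ends — done with EV59.
EV58 starts before EV60 ends → EV60 and EV58 overlap.
EV61 starts after EV60 ends — done with EV60.
EV61 starts after EV58 ends — done with EV58.
EV62 starts before EV61 ends → EV61 and EV62 overlap.

EV56 & EV57, EV58 & EV59, EV58 & EV60, EV59 & EV60, EV61 & EV62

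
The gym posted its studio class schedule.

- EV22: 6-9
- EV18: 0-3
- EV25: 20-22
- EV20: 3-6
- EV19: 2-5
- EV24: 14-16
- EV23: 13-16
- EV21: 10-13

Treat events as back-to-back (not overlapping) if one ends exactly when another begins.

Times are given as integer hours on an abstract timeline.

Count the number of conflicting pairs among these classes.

Check each pair: they overlap iff neither finishes before the other starts.
Sorted by start: EV18, EV19, EV20, EV22, EV21, EV23, EV24, EV25.
EV19 starts before EV18 ends → EV18 and EV19 overlap.
EV20 starts exactly when EV18 ends (back-to-back, no overlap) — done with EV18.
EV20 starts before EV19 ends → EV19 and EV20 overlap.
EV22 starts after EV19 ends — done with EV19.
EV22 starts exactly when EV20 ends (back-to-back, no overlap) — done with EV20.
EV21 starts after EV22 ends — done with EV22.
EV23 starts exactly when EV21 ends (back-to-back, no overlap) — done with EV21.
EV24 starts before EV23 ends → EV23 and EV24 overlap.
EV25 starts after EV23 ends.
EV25 starts after EV24 ends.
Overlapping pairs: EV18 & EV19, EV19 & EV20, EV23 & EV24 — 3 in total.

3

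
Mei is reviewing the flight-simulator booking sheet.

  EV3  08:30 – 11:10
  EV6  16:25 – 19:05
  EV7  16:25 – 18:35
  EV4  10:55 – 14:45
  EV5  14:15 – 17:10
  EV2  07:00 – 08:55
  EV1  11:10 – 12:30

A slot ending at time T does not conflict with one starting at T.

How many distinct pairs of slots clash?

7

Sorted by start: EV2, EV3, EV4, EV1, EV5, EV6, EV7.
EV3 starts before EV2 ends → EV2 and EV3 overlap.
EV4 starts after EV2 ends, so EV2 has no further overlaps.
EV4 starts before EV3 ends → EV3 and EV4 overlap.
EV1 starts exactly when EV3 ends (back-to-back, no overlap), so EV3 has no further overlaps.
EV1 starts before EV4 ends → EV4 and EV1 overlap.
EV5 starts before EV4 ends → EV4 and EV5 overlap.
EV6 starts after EV4 ends, so EV4 has no further overlaps.
EV5 starts after EV1 ends, so EV1 has no further overlaps.
EV6 starts before EV5 ends → EV5 and EV6 overlap.
EV7 starts before EV5 ends → EV5 and EV7 overlap.
EV7 starts before EV6 ends → EV6 and EV7 overlap.
Overlapping pairs: EV1 & EV4, EV2 & EV3, EV3 & EV4, EV4 & EV5, EV5 & EV6, EV5 & EV7, EV6 & EV7 — 7 in total.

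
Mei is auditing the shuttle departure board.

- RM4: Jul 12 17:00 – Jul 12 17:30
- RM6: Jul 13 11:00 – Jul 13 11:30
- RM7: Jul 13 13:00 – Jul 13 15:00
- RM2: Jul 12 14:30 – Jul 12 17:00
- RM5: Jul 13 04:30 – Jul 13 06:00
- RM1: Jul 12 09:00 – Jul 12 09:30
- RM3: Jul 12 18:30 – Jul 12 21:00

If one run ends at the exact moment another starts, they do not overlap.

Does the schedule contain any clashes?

Two intervals overlap when each starts before the other ends.
Sorted by start: RM1, RM2, RM4, RM3, RM5, RM6, RM7.
RM2 starts after RM1 ends, so RM1 has no further overlaps.
RM4 starts exactly when RM2 ends (back-to-back, no overlap), so RM2 has no further overlaps.
RM3 starts after RM4 ends, so RM4 has no further overlaps.
RM5 starts after RM3 ends, so RM3 has no further overlaps.
RM6 starts after RM5 ends, so RM5 has no further overlaps.
RM7 starts after RM6 ends.
Every pair is clear; the schedule has no overlaps.

No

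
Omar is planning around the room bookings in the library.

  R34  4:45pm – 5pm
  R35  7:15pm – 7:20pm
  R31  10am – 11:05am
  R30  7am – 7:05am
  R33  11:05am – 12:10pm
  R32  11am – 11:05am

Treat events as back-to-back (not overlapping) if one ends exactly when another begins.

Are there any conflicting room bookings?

Yes

Sorted by start: R30, R31, R32, R33, R34, R35.
R31 starts after R30 ends — done with R30.
R32 starts before R31 ends → R31 and R32 overlap.
That's a conflict, so the schedule is not conflict-free.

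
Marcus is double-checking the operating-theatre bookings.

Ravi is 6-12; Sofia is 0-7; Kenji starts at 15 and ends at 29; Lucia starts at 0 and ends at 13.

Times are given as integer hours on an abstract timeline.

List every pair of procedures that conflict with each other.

Sorted by start: Sofia, Lucia, Ravi, Kenji.
Lucia starts before Sofia ends → Sofia and Lucia overlap.
Ravi starts before Sofia ends → Sofia and Ravi overlap.
Kenji starts after Sofia ends.
Ravi starts before Lucia ends → Lucia and Ravi overlap.
Kenji starts after Lucia ends.
Kenji starts after Ravi ends.

Lucia & Ravi, Lucia & Sofia, Ravi & Sofia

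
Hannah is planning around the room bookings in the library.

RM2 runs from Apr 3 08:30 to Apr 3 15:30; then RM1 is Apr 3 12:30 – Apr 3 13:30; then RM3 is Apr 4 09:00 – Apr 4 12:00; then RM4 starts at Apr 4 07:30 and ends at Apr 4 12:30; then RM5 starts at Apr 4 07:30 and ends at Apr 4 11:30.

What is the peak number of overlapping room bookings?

3

Sort all start/end points and keep a running count:
Apr 3 08:30 start RM2 → 1
Apr 3 12:30 start RM1 → 2
Apr 3 13:30 end RM1 → 1
Apr 3 15:30 end RM2 → 0
Apr 4 07:30 start RM4 → 1
Apr 4 07:30 start RM5 → 2
Apr 4 09:00 start RM3 → 3
Apr 4 11:30 end RM5 → 2
Apr 4 12:00 end RM3 → 1
Apr 4 12:30 end RM4 → 0
Peak is 3, at Apr 4 09:00 (RM3, RM4, RM5).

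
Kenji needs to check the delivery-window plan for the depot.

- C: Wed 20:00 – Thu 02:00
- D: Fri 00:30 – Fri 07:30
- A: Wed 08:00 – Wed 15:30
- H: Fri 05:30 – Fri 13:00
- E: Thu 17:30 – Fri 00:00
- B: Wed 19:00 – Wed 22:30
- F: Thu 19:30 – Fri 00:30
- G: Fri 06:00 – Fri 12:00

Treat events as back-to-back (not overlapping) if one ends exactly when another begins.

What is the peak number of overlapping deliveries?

Sort all start/end points and keep a running count:
Wed 08:00 start A → 1
Wed 15:30 end A → 0
Wed 19:00 start B → 1
Wed 20:00 start C → 2
Wed 22:30 end B → 1
Thu 02:00 end C → 0
Thu 17:30 start E → 1
Thu 19:30 start F → 2
Fri 00:00 end E → 1
Fri 00:30 end F → 0
Fri 00:30 start D → 1
Fri 05:30 start H → 2
Fri 06:00 start G → 3
Fri 07:30 end D → 2
Fri 12:00 end G → 1
Fri 13:00 end H → 0
Peak is 3, at Fri 06:00 (D, G, H).

3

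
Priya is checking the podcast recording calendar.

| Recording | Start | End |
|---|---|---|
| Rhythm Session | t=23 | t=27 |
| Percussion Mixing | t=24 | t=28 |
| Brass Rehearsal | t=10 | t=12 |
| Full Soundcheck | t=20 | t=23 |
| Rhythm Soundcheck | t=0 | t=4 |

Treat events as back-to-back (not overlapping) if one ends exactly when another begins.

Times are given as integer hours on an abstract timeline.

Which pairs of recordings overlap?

Percussion Mixing & Rhythm Session

Two intervals overlap when each starts before the other ends.
Sorted by start: Rhythm Soundcheck, Brass Rehearsal, Full Soundcheck, Rhythm Session, Percussion Mixing.
Brass Rehearsal starts after Rhythm Soundcheck ends, so nothing later overlaps Rhythm Soundcheck either.
Full Soundcheck starts after Brass Rehearsal ends, so nothing later overlaps Brass Rehearsal either.
Rhythm Session starts exactly when Full Soundcheck ends (back-to-back, no overlap), so nothing later overlaps Full Soundcheck either.
Percussion Mixing starts before Rhythm Session ends → Rhythm Session and Percussion Mixing overlap.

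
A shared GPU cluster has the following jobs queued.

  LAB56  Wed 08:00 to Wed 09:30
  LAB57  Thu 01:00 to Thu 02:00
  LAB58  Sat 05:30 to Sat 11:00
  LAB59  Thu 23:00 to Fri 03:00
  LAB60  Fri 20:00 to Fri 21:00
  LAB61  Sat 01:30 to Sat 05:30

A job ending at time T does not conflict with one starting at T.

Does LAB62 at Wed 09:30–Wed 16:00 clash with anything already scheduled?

LAB56: ends Wed 09:30 at or before LAB62 starts Wed 09:30 → clear.
LAB57: starts Thu 01:00 at or after LAB62 ends Wed 16:00 → clear.
LAB59: starts Thu 23:00 at or after LAB62 ends Wed 16:00 → clear.
LAB60: starts Fri 20:00 at or after LAB62 ends Wed 16:00 → clear.
LAB61: starts Sat 01:30 at or after LAB62 ends Wed 16:00 → clear.
LAB58: starts Sat 05:30 at or after LAB62 ends Wed 16:00 → clear.

No — it doesn't clash with anything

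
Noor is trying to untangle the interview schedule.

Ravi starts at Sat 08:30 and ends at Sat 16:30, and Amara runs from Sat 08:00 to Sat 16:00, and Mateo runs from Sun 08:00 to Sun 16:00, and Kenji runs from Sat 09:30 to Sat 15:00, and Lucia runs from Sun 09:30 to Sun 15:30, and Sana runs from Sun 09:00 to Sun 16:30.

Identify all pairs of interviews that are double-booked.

Amara & Kenji, Amara & Ravi, Kenji & Ravi, Lucia & Mateo, Lucia & Sana, Mateo & Sana

Check each pair: they overlap iff neither finishes before the other starts.
Sorted by start: Amara, Ravi, Kenji, Mateo, Sana, Lucia.
Ravi starts before Amara ends → Amara and Ravi overlap.
Kenji starts before Amara ends → Amara and Kenji overlap.
Mateo starts after Amara ends — done with Amara.
Kenji starts before Ravi ends → Ravi and Kenji overlap.
Mateo starts after Ravi ends — done with Ravi.
Mateo starts after Kenji ends — done with Kenji.
Sana starts before Mateo ends → Mateo and Sana overlap.
Lucia starts before Mateo ends → Mateo and Lucia overlap.
Lucia starts before Sana ends → Sana and Lucia overlap.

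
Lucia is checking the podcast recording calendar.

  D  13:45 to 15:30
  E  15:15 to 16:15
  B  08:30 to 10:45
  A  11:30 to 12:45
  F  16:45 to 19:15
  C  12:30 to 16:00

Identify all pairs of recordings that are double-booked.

A & C, C & D, C & E, D & E

Sorted by start: B, A, C, D, E, F.
A starts after B ends, so nothing later overlaps B either.
C starts before A ends → A and C overlap.
D starts after A ends, so nothing later overlaps A either.
D starts before C ends → C and D overlap.
E starts before C ends → C and E overlap.
F starts after C ends.
E starts before D ends → D and E overlap.
F starts after D ends.
F starts after E ends.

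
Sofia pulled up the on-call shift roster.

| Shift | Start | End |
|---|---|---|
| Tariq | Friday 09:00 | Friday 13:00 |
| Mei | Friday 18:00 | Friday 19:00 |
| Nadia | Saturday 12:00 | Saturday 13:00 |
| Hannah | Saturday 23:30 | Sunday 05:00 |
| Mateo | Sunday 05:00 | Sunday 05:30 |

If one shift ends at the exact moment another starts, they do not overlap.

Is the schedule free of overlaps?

Sorted by start: Tariq, Mei, Nadia, Hannah, Mateo.
Mei starts after Tariq ends, so nothing later overlaps Tariq either.
Nadia starts after Mei ends, so nothing later overlaps Mei either.
Hannah starts after Nadia ends, so nothing later overlaps Nadia either.
Mateo starts exactly when Hannah ends (back-to-back, no overlap).
Every pair is clear; the schedule has no overlaps.

Yes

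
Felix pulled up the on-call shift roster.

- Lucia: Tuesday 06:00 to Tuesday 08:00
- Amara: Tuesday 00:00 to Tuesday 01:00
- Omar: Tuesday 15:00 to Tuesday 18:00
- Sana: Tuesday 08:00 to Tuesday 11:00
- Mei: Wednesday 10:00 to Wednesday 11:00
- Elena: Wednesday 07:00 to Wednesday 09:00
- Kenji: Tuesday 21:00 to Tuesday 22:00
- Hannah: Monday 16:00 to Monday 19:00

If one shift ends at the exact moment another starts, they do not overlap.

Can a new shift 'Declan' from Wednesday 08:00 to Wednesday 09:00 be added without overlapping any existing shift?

No — it overlaps Elena

Hannah: ends Monday 19:00 at or before Declan starts Wednesday 08:00 → clear.
Amara: ends Tuesday 01:00 at or before Declan starts Wednesday 08:00 → clear.
Lucia: ends Tuesday 08:00 at or before Declan starts Wednesday 08:00 → clear.
Sana: ends Tuesday 11:00 at or before Declan starts Wednesday 08:00 → clear.
Omar: ends Tuesday 18:00 at or before Declan starts Wednesday 08:00 → clear.
Kenji: ends Tuesday 22:00 at or before Declan starts Wednesday 08:00 → clear.
Elena: starts Wednesday 07:00 before Declan ends Wednesday 09:00, and ends Wednesday 09:00 after Declan starts Wednesday 08:00 → overlap.
Mei: starts Wednesday 10:00 at or after Declan ends Wednesday 09:00 → clear.
Declan overlaps Elena.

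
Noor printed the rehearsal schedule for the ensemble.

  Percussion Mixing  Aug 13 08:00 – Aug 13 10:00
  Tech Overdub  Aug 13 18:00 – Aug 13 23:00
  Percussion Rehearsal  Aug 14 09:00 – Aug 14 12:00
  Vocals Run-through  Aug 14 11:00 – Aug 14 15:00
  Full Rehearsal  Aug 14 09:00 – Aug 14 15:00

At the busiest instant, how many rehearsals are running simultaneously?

Walk through starts and ends in time order (an end at T is processed before a start at T):
Aug 13 08:00 start Percussion Mixing → 1
Aug 13 10:00 end Percussion Mixing → 0
Aug 13 18:00 start Tech Overdub → 1
Aug 13 23:00 end Tech Overdub → 0
Aug 14 09:00 start Full Rehearsal → 1
Aug 14 09:00 start Percussion Rehearsal → 2
Aug 14 11:00 start Vocals Run-through → 3
Aug 14 12:00 end Percussion Rehearsal → 2
Aug 14 15:00 end Full Rehearsal → 1
Aug 14 15:00 end Vocals Run-through → 0
Peak is 3, at Aug 14 11:00 (Full Rehearsal, Percussion Rehearsal, Vocals Run-through).

3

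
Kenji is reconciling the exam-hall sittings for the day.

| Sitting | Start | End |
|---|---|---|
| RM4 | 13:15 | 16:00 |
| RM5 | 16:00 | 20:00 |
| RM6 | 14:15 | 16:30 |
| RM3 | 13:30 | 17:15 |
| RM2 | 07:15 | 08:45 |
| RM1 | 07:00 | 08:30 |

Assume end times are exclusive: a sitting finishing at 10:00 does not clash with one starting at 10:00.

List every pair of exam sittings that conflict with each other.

RM1 & RM2, RM3 & RM4, RM3 & RM5, RM3 & RM6, RM4 & RM6, RM5 & RM6

Sorted by start: RM1, RM2, RM4, RM3, RM6, RM5.
RM2 starts before RM1 ends → RM1 and RM2 overlap.
RM4 starts after RM1 ends, so nothing later overlaps RM1 either.
RM4 starts after RM2 ends, so nothing later overlaps RM2 either.
RM3 starts before RM4 ends → RM4 and RM3 overlap.
RM6 starts before RM4 ends → RM4 and RM6 overlap.
RM5 starts exactly when RM4 ends (back-to-back, no overlap).
RM6 starts before RM3 ends → RM3 and RM6 overlap.
RM5 starts before RM3 ends → RM3 and RM5 overlap.
RM5 starts before RM6 ends → RM6 and RM5 overlap.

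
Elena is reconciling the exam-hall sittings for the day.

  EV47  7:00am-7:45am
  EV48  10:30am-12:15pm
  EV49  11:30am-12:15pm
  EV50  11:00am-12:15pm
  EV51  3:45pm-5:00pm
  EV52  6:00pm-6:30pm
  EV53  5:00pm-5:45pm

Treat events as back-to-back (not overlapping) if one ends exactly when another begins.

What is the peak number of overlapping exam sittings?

3

Sort all start/end points and keep a running count:
7:00am start EV47 → 1
7:45am end EV47 → 0
10:30am start EV48 → 1
11:00am start EV50 → 2
11:30am start EV49 → 3
12:15pm end EV48 → 2
12:15pm end EV49 → 1
12:15pm end EV50 → 0
3:45pm start EV51 → 1
5:00pm end EV51 → 0
5:00pm start EV53 → 1
5:45pm end EV53 → 0
6:00pm start EV52 → 1
6:30pm end EV52 → 0
Peak is 3, at 11:30am (EV48, EV49, EV50).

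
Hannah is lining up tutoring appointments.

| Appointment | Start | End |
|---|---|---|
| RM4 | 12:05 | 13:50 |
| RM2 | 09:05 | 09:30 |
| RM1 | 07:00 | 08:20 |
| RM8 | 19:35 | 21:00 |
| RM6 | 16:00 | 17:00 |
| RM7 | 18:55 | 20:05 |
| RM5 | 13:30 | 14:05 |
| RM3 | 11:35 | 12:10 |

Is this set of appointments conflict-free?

No

Sorted by start: RM1, RM2, RM3, RM4, RM5, RM6, RM7, RM8.
RM2 starts after RM1 ends; RM1 is clear from here.
RM3 starts after RM2 ends; RM2 is clear from here.
RM4 starts before RM3 ends → RM3 and RM4 overlap.
That's a conflict, so the schedule is not conflict-free.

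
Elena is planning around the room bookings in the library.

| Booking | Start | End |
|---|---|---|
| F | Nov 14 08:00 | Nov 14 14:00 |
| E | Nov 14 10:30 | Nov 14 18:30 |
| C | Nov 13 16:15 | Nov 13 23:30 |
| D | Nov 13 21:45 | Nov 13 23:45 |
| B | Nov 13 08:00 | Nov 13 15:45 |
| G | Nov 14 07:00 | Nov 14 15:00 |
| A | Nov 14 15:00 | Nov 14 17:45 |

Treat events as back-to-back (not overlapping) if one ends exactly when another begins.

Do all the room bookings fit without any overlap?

No

Sorted by start: B, C, D, G, F, E, A.
C starts after B ends, so B has no further overlaps.
D starts before C ends → C and D overlap.
That's a conflict, so the schedule is not conflict-free.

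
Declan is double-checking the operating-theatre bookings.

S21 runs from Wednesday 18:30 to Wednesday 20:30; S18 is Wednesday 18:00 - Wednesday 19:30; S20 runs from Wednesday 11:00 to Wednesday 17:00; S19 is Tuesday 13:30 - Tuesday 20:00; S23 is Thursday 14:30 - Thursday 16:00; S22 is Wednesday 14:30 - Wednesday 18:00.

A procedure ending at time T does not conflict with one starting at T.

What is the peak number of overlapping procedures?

Sweep the timeline, counting +1 at each start and −1 at each end (ends before starts at a tie):
Tuesday 13:30 start S19 → 1
Tuesday 20:00 end S19 → 0
Wednesday 11:00 start S20 → 1
Wednesday 14:30 start S22 → 2
Wednesday 17:00 end S20 → 1
Wednesday 18:00 end S22 → 0
Wednesday 18:00 start S18 → 1
Wednesday 18:30 start S21 → 2
Wednesday 19:30 end S18 → 1
Wednesday 20:30 end S21 → 0
Thursday 14:30 start S23 → 1
Thursday 16:00 end S23 → 0
Peak is 2, at Wednesday 14:30 (S20, S22).

2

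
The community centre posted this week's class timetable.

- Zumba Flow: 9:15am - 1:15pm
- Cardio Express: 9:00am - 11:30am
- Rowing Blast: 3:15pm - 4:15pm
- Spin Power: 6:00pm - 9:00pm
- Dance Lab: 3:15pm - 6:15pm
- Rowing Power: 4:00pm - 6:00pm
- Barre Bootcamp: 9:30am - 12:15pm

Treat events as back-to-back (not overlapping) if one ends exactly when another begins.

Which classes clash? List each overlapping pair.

Barre Bootcamp & Cardio Express, Barre Bootcamp & Zumba Flow, Cardio Express & Zumba Flow, Dance Lab & Rowing Blast, Dance Lab & Rowing Power, Dance Lab & Spin Power, Rowing Blast & Rowing Power

Check each pair: they overlap iff neither finishes before the other starts.
Sorted by start: Cardio Express, Zumba Flow, Barre Bootcamp, Dance Lab, Rowing Blast, Rowing Power, Spin Power.
Zumba Flow starts before Cardio Express ends → Cardio Express and Zumba Flow overlap.
Barre Bootcamp starts before Cardio Express ends → Cardio Express and Barre Bootcamp overlap.
Dance Lab starts after Cardio Express ends, so nothing later overlaps Cardio Express either.
Barre Bootcamp starts before Zumba Flow ends → Zumba Flow and Barre Bootcamp overlap.
Dance Lab starts after Zumba Flow ends, so nothing later overlaps Zumba Flow either.
Dance Lab starts after Barre Bootcamp ends, so nothing later overlaps Barre Bootcamp either.
Rowing Blast starts before Dance Lab ends → Dance Lab and Rowing Blast overlap.
Rowing Power starts before Dance Lab ends → Dance Lab and Rowing Power overlap.
Spin Power starts before Dance Lab ends → Dance Lab and Spin Power overlap.
Rowing Power starts before Rowing Blast ends → Rowing Blast and Rowing Power overlap.
Spin Power starts after Rowing Blast ends.
Spin Power starts exactly when Rowing Power ends (back-to-back, no overlap).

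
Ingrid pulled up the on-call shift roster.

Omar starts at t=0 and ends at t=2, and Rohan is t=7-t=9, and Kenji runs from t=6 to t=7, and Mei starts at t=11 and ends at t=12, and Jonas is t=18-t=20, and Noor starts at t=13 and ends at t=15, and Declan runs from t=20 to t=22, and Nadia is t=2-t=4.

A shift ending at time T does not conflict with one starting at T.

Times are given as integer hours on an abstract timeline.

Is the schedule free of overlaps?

Sorted by start: Omar, Nadia, Kenji, Rohan, Mei, Noor, Jonas, Declan.
Nadia starts exactly when Omar ends (back-to-back, no overlap), so nothing later overlaps Omar either.
Kenji starts after Nadia ends, so nothing later overlaps Nadia either.
Rohan starts exactly when Kenji ends (back-to-back, no overlap), so nothing later overlaps Kenji either.
Mei starts after Rohan ends, so nothing later overlaps Rohan either.
Noor starts after Mei ends, so nothing later overlaps Mei either.
Jonas starts after Noor ends, so nothing later overlaps Noor either.
Declan starts exactly when Jonas ends (back-to-back, no overlap).
Every pair is clear; the schedule has no overlaps.

Yes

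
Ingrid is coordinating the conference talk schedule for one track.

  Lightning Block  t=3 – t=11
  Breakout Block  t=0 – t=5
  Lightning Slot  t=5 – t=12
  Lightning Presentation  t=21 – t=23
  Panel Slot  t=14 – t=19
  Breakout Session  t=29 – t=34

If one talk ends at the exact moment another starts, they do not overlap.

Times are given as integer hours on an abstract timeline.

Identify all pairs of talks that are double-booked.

Breakout Block & Lightning Block, Lightning Block & Lightning Slot

Sorted by start: Breakout Block, Lightning Block, Lightning Slot, Panel Slot, Lightning Presentation, Breakout Session.
Lightning Block starts before Breakout Block ends → Breakout Block and Lightning Block overlap.
Lightning Slot starts exactly when Breakout Block ends (back-to-back, no overlap), so nothing later overlaps Breakout Block either.
Lightning Slot starts before Lightning Block ends → Lightning Block and Lightning Slot overlap.
Panel Slot starts after Lightning Block ends, so nothing later overlaps Lightning Block either.
Panel Slot starts after Lightning Slot ends, so nothing later overlaps Lightning Slot either.
Lightning Presentation starts after Panel Slot ends, so nothing later overlaps Panel Slot either.
Breakout Session starts after Lightning Presentation ends.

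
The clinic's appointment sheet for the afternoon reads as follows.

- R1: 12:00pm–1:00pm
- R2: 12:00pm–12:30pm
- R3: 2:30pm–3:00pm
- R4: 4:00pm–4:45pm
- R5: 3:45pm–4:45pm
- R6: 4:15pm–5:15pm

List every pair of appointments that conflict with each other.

R1 & R2, R4 & R5, R4 & R6, R5 & R6

Check each pair: they overlap iff neither finishes before the other starts.
Sorted by start: R1, R2, R3, R5, R4, R6.
R2 starts before R1 ends → R1 and R2 overlap.
R3 starts after R1 ends — done with R1.
R3 starts after R2 ends — done with R2.
R5 starts after R3 ends — done with R3.
R4 starts before R5 ends → R5 and R4 overlap.
R6 starts before R5 ends → R5 and R6 overlap.
R6 starts before R4 ends → R4 and R6 overlap.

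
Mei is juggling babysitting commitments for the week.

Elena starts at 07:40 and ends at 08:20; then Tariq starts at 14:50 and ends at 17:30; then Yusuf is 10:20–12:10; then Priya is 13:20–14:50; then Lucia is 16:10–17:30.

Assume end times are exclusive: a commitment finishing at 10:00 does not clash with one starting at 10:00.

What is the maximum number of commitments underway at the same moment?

2

Sort all start/end points and keep a running count:
07:40 start Elena → 1
08:20 end Elena → 0
10:20 start Yusuf → 1
12:10 end Yusuf → 0
13:20 start Priya → 1
14:50 end Priya → 0
14:50 start Tariq → 1
16:10 start Lucia → 2
17:30 end Lucia → 1
17:30 end Tariq → 0
Peak is 2, at 16:10 (Lucia, Tariq).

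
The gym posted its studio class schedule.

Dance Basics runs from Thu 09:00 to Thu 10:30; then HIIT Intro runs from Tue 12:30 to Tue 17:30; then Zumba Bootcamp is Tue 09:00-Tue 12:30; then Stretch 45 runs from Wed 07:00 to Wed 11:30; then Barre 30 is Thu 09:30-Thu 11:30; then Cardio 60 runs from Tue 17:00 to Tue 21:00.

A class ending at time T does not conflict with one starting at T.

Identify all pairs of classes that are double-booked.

Barre 30 & Dance Basics, Cardio 60 & HIIT Intro

Sorted by start: Zumba Bootcamp, HIIT Intro, Cardio 60, Stretch 45, Dance Basics, Barre 30.
HIIT Intro starts exactly when Zumba Bootcamp ends (back-to-back, no overlap) — done with Zumba Bootcamp.
Cardio 60 starts before HIIT Intro ends → HIIT Intro and Cardio 60 overlap.
Stretch 45 starts after HIIT Intro ends — done with HIIT Intro.
Stretch 45 starts after Cardio 60 ends — done with Cardio 60.
Dance Basics starts after Stretch 45 ends — done with Stretch 45.
Barre 30 starts before Dance Basics ends → Dance Basics and Barre 30 overlap.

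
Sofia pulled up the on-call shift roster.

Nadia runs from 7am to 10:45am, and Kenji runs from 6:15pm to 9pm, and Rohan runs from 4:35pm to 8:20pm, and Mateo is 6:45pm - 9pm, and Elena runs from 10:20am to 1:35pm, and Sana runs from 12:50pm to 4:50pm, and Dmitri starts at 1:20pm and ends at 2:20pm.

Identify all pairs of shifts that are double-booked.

Dmitri & Elena, Dmitri & Sana, Elena & Nadia, Elena & Sana, Kenji & Mateo, Kenji & Rohan, Mateo & Rohan, Rohan & Sana

Sorted by start: Nadia, Elena, Sana, Dmitri, Rohan, Kenji, Mateo.
Elena starts before Nadia ends → Nadia and Elena overlap.
Sana starts after Nadia ends; Nadia is clear from here.
Sana starts before Elena ends → Elena and Sana overlap.
Dmitri starts before Elena ends → Elena and Dmitri overlap.
Rohan starts after Elena ends; Elena is clear from here.
Dmitri starts before Sana ends → Sana and Dmitri overlap.
Rohan starts before Sana ends → Sana and Rohan overlap.
Kenji starts after Sana ends; Sana is clear from here.
Rohan starts after Dmitri ends; Dmitri is clear from here.
Kenji starts before Rohan ends → Rohan and Kenji overlap.
Mateo starts before Rohan ends → Rohan and Mateo overlap.
Mateo starts before Kenji ends → Kenji and Mateo overlap.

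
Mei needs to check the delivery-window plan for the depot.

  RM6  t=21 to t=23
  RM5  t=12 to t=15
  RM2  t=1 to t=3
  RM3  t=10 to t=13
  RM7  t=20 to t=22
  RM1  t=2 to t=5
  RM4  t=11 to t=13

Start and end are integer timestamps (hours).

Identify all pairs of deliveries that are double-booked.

Check each pair: they overlap iff neither finishes before the other starts.
Sorted by start: RM2, RM1, RM3, RM4, RM5, RM7, RM6.
RM1 starts before RM2 ends → RM2 and RM1 overlap.
RM3 starts after RM2 ends — done with RM2.
RM3 starts after RM1 ends — done with RM1.
RM4 starts before RM3 ends → RM3 and RM4 overlap.
RM5 starts before RM3 ends → RM3 and RM5 overlap.
RM7 starts after RM3 ends — done with RM3.
RM5 starts before RM4 ends → RM4 and RM5 overlap.
RM7 starts after RM4 ends — done with RM4.
RM7 starts after RM5 ends — done with RM5.
RM6 starts before RM7 ends → RM7 and RM6 overlap.

RM1 & RM2, RM3 & RM4, RM3 & RM5, RM4 & RM5, RM6 & RM7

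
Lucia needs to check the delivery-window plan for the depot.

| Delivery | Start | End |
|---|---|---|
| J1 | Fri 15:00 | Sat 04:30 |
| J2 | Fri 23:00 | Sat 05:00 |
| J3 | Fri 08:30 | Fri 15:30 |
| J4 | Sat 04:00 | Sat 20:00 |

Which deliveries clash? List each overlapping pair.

Sorted by start: J3, J1, J2, J4.
J1 starts before J3 ends → J3 and J1 overlap.
J2 starts after J3 ends — done with J3.
J2 starts before J1 ends → J1 and J2 overlap.
J4 starts before J1 ends → J1 and J4 overlap.
J4 starts before J2 ends → J2 and J4 overlap.

J1 & J2, J1 & J3, J1 & J4, J2 & J4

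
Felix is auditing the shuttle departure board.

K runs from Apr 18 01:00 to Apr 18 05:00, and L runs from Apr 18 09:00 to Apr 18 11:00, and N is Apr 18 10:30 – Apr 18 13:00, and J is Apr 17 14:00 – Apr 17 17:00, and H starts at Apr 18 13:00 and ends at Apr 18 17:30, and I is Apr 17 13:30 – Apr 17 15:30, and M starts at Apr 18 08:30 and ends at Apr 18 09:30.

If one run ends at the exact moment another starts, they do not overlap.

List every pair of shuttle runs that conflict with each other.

I & J, L & M, L & N

Sorted by start: I, J, K, M, L, N, H.
J starts before I ends → I and J overlap.
K starts after I ends, so nothing later overlaps I either.
K starts after J ends, so nothing later overlaps J either.
M starts after K ends, so nothing later overlaps K either.
L starts before M ends → M and L overlap.
N starts after M ends, so nothing later overlaps M either.
N starts before L ends → L and N overlap.
H starts after L ends.
H starts exactly when N ends (back-to-back, no overlap).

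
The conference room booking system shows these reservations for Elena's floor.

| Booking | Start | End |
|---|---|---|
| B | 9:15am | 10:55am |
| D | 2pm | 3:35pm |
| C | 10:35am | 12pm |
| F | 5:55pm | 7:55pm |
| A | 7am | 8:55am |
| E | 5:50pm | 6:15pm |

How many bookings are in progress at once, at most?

2

Sort all start/end points and keep a running count:
7am start A → 1
8:55am end A → 0
9:15am start B → 1
10:35am start C → 2
10:55am end B → 1
12pm end C → 0
2pm start D → 1
3:35pm end D → 0
5:50pm start E → 1
5:55pm start F → 2
6:15pm end E → 1
7:55pm end F → 0
Peak is 2, at 10:35am (B, C).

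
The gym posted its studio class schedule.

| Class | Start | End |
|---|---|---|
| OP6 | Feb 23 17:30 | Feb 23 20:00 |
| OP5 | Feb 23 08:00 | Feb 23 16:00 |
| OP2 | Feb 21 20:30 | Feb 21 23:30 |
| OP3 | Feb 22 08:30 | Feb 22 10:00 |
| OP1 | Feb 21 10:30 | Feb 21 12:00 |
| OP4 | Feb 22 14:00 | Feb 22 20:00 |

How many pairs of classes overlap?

0

Two intervals overlap when each starts before the other ends.
Sorted by start: OP1, OP2, OP3, OP4, OP5, OP6.
OP2 starts after OP1 ends — done with OP1.
OP3 starts after OP2 ends — done with OP2.
OP4 starts after OP3 ends — done with OP3.
OP5 starts after OP4 ends — done with OP4.
OP6 starts after OP5 ends.
No pair overlaps.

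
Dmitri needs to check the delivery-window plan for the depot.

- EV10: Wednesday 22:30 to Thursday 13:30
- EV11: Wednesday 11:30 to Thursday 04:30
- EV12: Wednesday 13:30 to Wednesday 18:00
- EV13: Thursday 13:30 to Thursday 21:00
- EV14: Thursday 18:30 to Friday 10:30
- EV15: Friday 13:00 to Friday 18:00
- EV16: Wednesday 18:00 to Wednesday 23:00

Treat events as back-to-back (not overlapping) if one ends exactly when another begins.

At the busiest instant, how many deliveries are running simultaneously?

3

Walk through starts and ends in time order (an end at T is processed before a start at T):
Wednesday 11:30 start EV11 → 1
Wednesday 13:30 start EV12 → 2
Wednesday 18:00 end EV12 → 1
Wednesday 18:00 start EV16 → 2
Wednesday 22:30 start EV10 → 3
Wednesday 23:00 end EV16 → 2
Thursday 04:30 end EV11 → 1
Thursday 13:30 end EV10 → 0
Thursday 13:30 start EV13 → 1
Thursday 18:30 start EV14 → 2
Thursday 21:00 end EV13 → 1
Friday 10:30 end EV14 → 0
Friday 13:00 start EV15 → 1
Friday 18:00 end EV15 → 0
Peak is 3, at Wednesday 22:30 (EV10, EV11, EV16).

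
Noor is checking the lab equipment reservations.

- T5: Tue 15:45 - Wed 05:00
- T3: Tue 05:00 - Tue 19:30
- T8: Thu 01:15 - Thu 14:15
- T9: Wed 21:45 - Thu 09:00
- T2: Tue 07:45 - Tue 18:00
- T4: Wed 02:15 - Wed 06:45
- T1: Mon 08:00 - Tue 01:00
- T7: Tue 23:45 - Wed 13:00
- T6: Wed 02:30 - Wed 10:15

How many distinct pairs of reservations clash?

10

Two intervals overlap when each starts before the other ends.
Sorted by start: T1, T3, T2, T5, T7, T4, T6, T9, T8.
T3 starts after T1 ends, so nothing later overlaps T1 either.
T2 starts before T3 ends → T3 and T2 overlap.
T5 starts before T3 ends → T3 and T5 overlap.
T7 starts after T3 ends, so nothing later overlaps T3 either.
T5 starts before T2 ends → T2 and T5 overlap.
T7 starts after T2 ends, so nothing later overlaps T2 either.
T7 starts before T5 ends → T5 and T7 overlap.
T4 starts before T5 ends → T5 and T4 overlap.
T6 starts before T5 ends → T5 and T6 overlap.
T9 starts after T5 ends, so nothing later overlaps T5 either.
T4 starts before T7 ends → T7 and T4 overlap.
T6 starts before T7 ends → T7 and T6 overlap.
T9 starts after T7 ends, so nothing later overlaps T7 either.
T6 starts before T4 ends → T4 and T6 overlap.
T9 starts after T4 ends, so nothing later overlaps T4 either.
T9 starts after T6 ends, so nothing later overlaps T6 either.
T8 starts before T9 ends → T9 and T8 overlap.
Overlapping pairs: T2 & T3, T2 & T5, T3 & T5, T4 & T5, T4 & T6, T4 & T7, T5 & T6, T5 & T7, T6 & T7, T8 & T9 — 10 in total.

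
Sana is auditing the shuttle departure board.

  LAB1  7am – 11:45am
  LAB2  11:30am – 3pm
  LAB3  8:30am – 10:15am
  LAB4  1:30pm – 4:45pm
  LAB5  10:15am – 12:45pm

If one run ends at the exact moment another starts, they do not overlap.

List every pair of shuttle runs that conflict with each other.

LAB1 & LAB2, LAB1 & LAB3, LAB1 & LAB5, LAB2 & LAB4, LAB2 & LAB5

Check each pair: they overlap iff neither finishes before the other starts.
Sorted by start: LAB1, LAB3, LAB5, LAB2, LAB4.
LAB3 starts before LAB1 ends → LAB1 and LAB3 overlap.
LAB5 starts before LAB1 ends → LAB1 and LAB5 overlap.
LAB2 starts before LAB1 ends → LAB1 and LAB2 overlap.
LAB4 starts after LAB1 ends.
LAB5 starts exactly when LAB3 ends (back-to-back, no overlap), so LAB3 has no further overlaps.
LAB2 starts before LAB5 ends → LAB5 and LAB2 overlap.
LAB4 starts after LAB5 ends.
LAB4 starts before LAB2 ends → LAB2 and LAB4 overlap.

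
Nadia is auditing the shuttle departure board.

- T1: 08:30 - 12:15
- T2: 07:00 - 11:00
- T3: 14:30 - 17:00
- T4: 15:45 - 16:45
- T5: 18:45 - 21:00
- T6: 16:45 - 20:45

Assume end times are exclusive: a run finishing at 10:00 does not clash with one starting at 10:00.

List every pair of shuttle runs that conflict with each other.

T1 & T2, T3 & T4, T3 & T6, T5 & T6

Two intervals overlap when each starts before the other ends.
Sorted by start: T2, T1, T3, T4, T6, T5.
T1 starts before T2 ends → T2 and T1 overlap.
T3 starts after T2 ends; T2 is clear from here.
T3 starts after T1 ends; T1 is clear from here.
T4 starts before T3 ends → T3 and T4 overlap.
T6 starts before T3 ends → T3 and T6 overlap.
T5 starts after T3 ends.
T6 starts exactly when T4 ends (back-to-back, no overlap); T4 is clear from here.
T5 starts before T6 ends → T6 and T5 overlap.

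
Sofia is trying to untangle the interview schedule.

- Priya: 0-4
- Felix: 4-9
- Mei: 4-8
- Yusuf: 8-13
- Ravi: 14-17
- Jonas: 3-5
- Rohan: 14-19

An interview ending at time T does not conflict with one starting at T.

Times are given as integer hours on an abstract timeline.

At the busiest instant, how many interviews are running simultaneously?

3

Sort all start/end points and keep a running count:
0 start Priya → 1
3 start Jonas → 2
4 end Priya → 1
4 start Felix → 2
4 start Mei → 3
5 end Jonas → 2
8 end Mei → 1
8 start Yusuf → 2
9 end Felix → 1
13 end Yusuf → 0
14 start Ravi → 1
14 start Rohan → 2
17 end Ravi → 1
19 end Rohan → 0
Peak is 3, at 4 (Felix, Jonas, Mei).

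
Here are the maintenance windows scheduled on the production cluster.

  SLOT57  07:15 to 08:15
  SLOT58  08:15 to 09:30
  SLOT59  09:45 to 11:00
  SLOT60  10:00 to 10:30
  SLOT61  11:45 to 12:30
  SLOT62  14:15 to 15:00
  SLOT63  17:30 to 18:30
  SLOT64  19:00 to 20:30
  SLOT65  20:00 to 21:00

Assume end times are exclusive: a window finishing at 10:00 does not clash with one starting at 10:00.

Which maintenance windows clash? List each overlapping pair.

SLOT59 & SLOT60, SLOT64 & SLOT65

Sorted by start: SLOT57, SLOT58, SLOT59, SLOT60, SLOT61, SLOT62, SLOT63, SLOT64, SLOT65.
SLOT58 starts exactly when SLOT57 ends (back-to-back, no overlap) — done with SLOT57.
SLOT59 starts after SLOT58 ends — done with SLOT58.
SLOT60 starts before SLOT59 ends → SLOT59 and SLOT60 overlap.
SLOT61 starts after SLOT59 ends — done with SLOT59.
SLOT61 starts after SLOT60 ends — done with SLOT60.
SLOT62 starts after SLOT61 ends — done with SLOT61.
SLOT63 starts after SLOT62 ends — done with SLOT62.
SLOT64 starts after SLOT63 ends — done with SLOT63.
SLOT65 starts before SLOT64 ends → SLOT64 and SLOT65 overlap.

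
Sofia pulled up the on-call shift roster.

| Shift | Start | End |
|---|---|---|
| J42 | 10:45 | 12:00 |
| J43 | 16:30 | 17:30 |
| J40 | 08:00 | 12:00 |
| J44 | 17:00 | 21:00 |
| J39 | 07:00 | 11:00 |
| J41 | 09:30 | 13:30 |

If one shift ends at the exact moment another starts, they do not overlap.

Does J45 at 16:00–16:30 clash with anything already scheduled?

J39: ends 11:00 at or before J45 starts 16:00 → clear.
J40: ends 12:00 at or before J45 starts 16:00 → clear.
J41: ends 13:30 at or before J45 starts 16:00 → clear.
J42: ends 12:00 at or before J45 starts 16:00 → clear.
J43: starts 16:30 at or after J45 ends 16:30 → clear.
J44: starts 17:00 at or after J45 ends 16:30 → clear.

No — it doesn't clash with anything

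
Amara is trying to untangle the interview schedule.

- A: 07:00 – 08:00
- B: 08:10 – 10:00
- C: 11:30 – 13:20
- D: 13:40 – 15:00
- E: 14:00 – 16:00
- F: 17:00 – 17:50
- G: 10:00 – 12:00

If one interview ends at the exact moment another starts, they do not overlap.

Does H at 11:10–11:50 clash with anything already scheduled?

Yes — it overlaps C, G

A: ends 08:00 at or before H starts 11:10 → clear.
B: ends 10:00 at or before H starts 11:10 → clear.
G: starts 10:00 before H ends 11:50, and ends 12:00 after H starts 11:10 → overlap.
C: starts 11:30 before H ends 11:50, and ends 13:20 after H starts 11:10 → overlap.
D: starts 13:40 at or after H ends 11:50 → clear.
E: starts 14:00 at or after H ends 11:50 → clear.
F: starts 17:00 at or after H ends 11:50 → clear.
H overlaps C, G.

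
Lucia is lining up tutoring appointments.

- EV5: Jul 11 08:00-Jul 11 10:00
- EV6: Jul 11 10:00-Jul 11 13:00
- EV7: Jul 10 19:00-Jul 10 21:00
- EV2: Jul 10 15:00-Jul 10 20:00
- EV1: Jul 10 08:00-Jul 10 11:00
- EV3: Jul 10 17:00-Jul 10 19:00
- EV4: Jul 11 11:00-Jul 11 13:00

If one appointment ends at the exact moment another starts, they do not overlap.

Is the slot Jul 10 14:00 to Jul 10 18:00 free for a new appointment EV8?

EV1: ends Jul 10 11:00 at or before EV8 starts Jul 10 14:00 → clear.
EV2: starts Jul 10 15:00 before EV8 ends Jul 10 18:00, and ends Jul 10 20:00 after EV8 starts Jul 10 14:00 → overlap.
EV3: starts Jul 10 17:00 before EV8 ends Jul 10 18:00, and ends Jul 10 19:00 after EV8 starts Jul 10 14:00 → overlap.
EV7: starts Jul 10 19:00 at or after EV8 ends Jul 10 18:00 → clear.
EV5: starts Jul 11 08:00 at or after EV8 ends Jul 10 18:00 → clear.
EV6: starts Jul 11 10:00 at or after EV8 ends Jul 10 18:00 → clear.
EV4: starts Jul 11 11:00 at or after EV8 ends Jul 10 18:00 → clear.
EV8 overlaps EV2, EV3.

No — it overlaps EV2, EV3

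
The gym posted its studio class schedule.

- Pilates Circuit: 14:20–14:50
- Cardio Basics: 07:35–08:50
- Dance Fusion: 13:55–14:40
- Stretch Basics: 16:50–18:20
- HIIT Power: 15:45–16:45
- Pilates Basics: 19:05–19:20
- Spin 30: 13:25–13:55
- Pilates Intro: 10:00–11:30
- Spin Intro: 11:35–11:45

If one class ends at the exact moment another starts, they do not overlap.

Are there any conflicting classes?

Yes

Two intervals overlap when each starts before the other ends.
Sorted by start: Cardio Basics, Pilates Intro, Spin Intro, Spin 30, Dance Fusion, Pilates Circuit, HIIT Power, Stretch Basics, Pilates Basics.
Pilates Intro starts after Cardio Basics ends, so Cardio Basics has no further overlaps.
Spin Intro starts after Pilates Intro ends, so Pilates Intro has no further overlaps.
Spin 30 starts after Spin Intro ends, so Spin Intro has no further overlaps.
Dance Fusion starts exactly when Spin 30 ends (back-to-back, no overlap), so Spin 30 has no further overlaps.
Pilates Circuit starts before Dance Fusion ends → Dance Fusion and Pilates Circuit overlap.
That's a conflict, so the schedule is not conflict-free.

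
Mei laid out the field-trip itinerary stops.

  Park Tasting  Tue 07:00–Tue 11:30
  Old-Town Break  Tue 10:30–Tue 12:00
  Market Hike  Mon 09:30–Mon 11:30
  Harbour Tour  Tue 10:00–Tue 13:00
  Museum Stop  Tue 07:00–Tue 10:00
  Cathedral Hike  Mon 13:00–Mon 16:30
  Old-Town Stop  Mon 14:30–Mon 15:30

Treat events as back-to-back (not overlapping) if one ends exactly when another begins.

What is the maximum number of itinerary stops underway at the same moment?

Sweep the timeline, counting +1 at each start and −1 at each end (ends before starts at a tie):
Mon 09:30 start Market Hike → 1
Mon 11:30 end Market Hike → 0
Mon 13:00 start Cathedral Hike → 1
Mon 14:30 start Old-Town Stop → 2
Mon 15:30 end Old-Town Stop → 1
Mon 16:30 end Cathedral Hike → 0
Tue 07:00 start Museum Stop → 1
Tue 07:00 start Park Tasting → 2
Tue 10:00 end Museum Stop → 1
Tue 10:00 start Harbour Tour → 2
Tue 10:30 start Old-Town Break → 3
Tue 11:30 end Park Tasting → 2
Tue 12:00 end Old-Town Break → 1
Tue 13:00 end Harbour Tour → 0
Peak is 3, at Tue 10:30 (Harbour Tour, Old-Town Break, Park Tasting).

3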